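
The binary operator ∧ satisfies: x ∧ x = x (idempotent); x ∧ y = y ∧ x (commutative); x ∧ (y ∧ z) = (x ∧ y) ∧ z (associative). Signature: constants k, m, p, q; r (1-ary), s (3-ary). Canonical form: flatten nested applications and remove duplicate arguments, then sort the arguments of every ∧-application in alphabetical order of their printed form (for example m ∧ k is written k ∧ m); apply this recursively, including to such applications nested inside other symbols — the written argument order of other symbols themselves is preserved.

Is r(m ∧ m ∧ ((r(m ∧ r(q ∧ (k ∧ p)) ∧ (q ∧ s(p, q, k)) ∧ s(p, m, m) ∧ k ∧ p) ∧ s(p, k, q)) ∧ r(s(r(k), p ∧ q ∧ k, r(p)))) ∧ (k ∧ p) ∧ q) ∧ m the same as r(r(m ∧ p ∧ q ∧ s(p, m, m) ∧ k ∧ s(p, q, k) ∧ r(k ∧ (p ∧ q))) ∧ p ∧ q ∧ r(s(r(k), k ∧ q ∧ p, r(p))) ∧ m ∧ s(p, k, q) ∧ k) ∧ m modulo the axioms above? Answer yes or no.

Left:  r(m ∧ m ∧ ((r(m ∧ r(q ∧ (k ∧ p)) ∧ (q ∧ s(p, q, k)) ∧ s(p, m, m) ∧ k ∧ p) ∧ s(p, k, q)) ∧ r(s(r(k), p ∧ q ∧ k, r(p)))) ∧ (k ∧ p) ∧ q) ∧ m
  Inside:  r(m ∧ m ∧ ((r(m ∧ r(q ∧ (k ∧ p)) ∧ (q ∧ s(p, q, k)) ∧ s(p, m, m) ∧ k ∧ p) ∧ s(p, k, q)) ∧ r(s(r(k), p ∧ q ∧ k, r(p)))) ∧ (k ∧ p) ∧ q)  →  r(k ∧ m ∧ p ∧ q ∧ r(k ∧ m ∧ p ∧ q ∧ r(k ∧ p ∧ q) ∧ s(p, m, m) ∧ s(p, q, k)) ∧ r(s(r(k), k ∧ p ∧ q, r(p))) ∧ s(p, k, q))
  Order the arguments:  m ∧ r(k ∧ m ∧ p ∧ q ∧ r(k ∧ m ∧ p ∧ q ∧ r(k ∧ p ∧ q) ∧ s(p, m, m) ∧ s(p, q, k)) ∧ r(s(r(k), k ∧ p ∧ q, r(p))) ∧ s(p, k, q))
Right:  r(r(m ∧ p ∧ q ∧ s(p, m, m) ∧ k ∧ s(p, q, k) ∧ r(k ∧ (p ∧ q))) ∧ p ∧ q ∧ r(s(r(k), k ∧ q ∧ p, r(p))) ∧ m ∧ s(p, k, q) ∧ k) ∧ m
  Simplify inside:  r(r(m ∧ p ∧ q ∧ s(p, m, m) ∧ k ∧ s(p, q, k) ∧ r(k ∧ (p ∧ q))) ∧ p ∧ q ∧ r(s(r(k), k ∧ q ∧ p, r(p))) ∧ m ∧ s(p, k, q) ∧ k)  →  r(k ∧ m ∧ p ∧ q ∧ r(k ∧ m ∧ p ∧ q ∧ r(k ∧ p ∧ q) ∧ s(p, m, m) ∧ s(p, q, k)) ∧ r(s(r(k), k ∧ p ∧ q, r(p))) ∧ s(p, k, q))
  Sort:  m ∧ r(k ∧ m ∧ p ∧ q ∧ r(k ∧ m ∧ p ∧ q ∧ r(k ∧ p ∧ q) ∧ s(p, m, m) ∧ s(p, q, k)) ∧ r(s(r(k), k ∧ p ∧ q, r(p))) ∧ s(p, k, q))

Answer: yes — both canonical forms are m ∧ r(k ∧ m ∧ p ∧ q ∧ r(k ∧ m ∧ p ∧ q ∧ r(k ∧ p ∧ q) ∧ s(p, m, m) ∧ s(p, q, k)) ∧ r(s(r(k), k ∧ p ∧ q, r(p))) ∧ s(p, k, q))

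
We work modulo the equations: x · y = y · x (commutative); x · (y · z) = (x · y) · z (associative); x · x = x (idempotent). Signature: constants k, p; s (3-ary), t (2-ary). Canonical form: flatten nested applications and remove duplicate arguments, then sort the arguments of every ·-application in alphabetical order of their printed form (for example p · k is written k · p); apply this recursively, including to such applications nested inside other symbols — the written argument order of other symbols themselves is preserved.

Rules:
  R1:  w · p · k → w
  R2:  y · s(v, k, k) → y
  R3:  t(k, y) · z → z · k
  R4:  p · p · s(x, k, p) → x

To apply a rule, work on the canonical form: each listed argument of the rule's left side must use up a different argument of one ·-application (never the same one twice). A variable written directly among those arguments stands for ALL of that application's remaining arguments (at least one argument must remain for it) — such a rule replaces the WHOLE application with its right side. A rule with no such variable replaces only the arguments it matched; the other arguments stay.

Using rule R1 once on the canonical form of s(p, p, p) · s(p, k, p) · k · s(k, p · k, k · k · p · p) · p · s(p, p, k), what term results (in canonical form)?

Answer: s(k, k · p, k · p) · s(p, k, p) · s(p, p, k) · s(p, p, p)

Derivation:
Canonical form:  k · p · s(k, k · p, k · p) · s(p, k, p) · s(p, p, k) · s(p, p, p)
Apply R1:  consuming k, p;  w := s(k, k · p, k · p) · s(p, k, p) · s(p, p, k) · s(p, p, p)
Every leftover argument binds to the variable; the entire application is replaced.
Result:  s(k, k · p, k · p) · s(p, k, p) · s(p, p, k) · s(p, p, p)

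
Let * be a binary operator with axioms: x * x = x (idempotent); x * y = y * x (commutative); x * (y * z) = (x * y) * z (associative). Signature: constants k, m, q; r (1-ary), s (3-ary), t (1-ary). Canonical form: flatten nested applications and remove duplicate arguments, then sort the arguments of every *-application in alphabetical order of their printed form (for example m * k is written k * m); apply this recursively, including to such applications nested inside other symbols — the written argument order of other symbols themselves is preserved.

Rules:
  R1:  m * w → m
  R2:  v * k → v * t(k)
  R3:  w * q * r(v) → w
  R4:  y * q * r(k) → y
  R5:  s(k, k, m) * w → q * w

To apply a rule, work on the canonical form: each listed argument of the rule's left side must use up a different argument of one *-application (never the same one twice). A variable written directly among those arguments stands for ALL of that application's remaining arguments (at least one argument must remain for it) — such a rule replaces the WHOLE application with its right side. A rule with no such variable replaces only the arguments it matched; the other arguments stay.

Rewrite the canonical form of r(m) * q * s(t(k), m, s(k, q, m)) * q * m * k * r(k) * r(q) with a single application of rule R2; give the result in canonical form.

Canonical form:  k * m * q * r(k) * r(m) * r(q) * s(t(k), m, s(k, q, m))
Match R2:  consume k;  v := m * q * r(k) * r(m) * r(q) * s(t(k), m, s(k, q, m))
The extension variable absorbs all remaining arguments, so the whole application is rewritten.
New term:  m * q * r(k) * r(m) * r(q) * s(t(k), m, s(k, q, m)) * t(k)

Answer: m * q * r(k) * r(m) * r(q) * s(t(k), m, s(k, q, m)) * t(k)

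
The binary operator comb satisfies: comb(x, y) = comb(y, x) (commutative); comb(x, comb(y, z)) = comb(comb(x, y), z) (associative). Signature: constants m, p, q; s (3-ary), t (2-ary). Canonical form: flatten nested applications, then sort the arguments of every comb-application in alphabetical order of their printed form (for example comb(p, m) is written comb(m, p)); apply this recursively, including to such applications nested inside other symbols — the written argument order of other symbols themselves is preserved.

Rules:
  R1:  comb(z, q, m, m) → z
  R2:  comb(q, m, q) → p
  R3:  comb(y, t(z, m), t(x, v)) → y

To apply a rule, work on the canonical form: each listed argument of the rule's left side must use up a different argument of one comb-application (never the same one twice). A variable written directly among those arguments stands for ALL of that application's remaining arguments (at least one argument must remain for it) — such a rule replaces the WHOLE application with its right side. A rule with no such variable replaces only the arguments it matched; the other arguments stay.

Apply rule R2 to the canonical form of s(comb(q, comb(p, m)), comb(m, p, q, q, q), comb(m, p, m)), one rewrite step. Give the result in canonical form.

Answer: s(comb(m, p, q), comb(p, p, q), comb(m, m, p))

Derivation:
Canonical form:  s(comb(m, p, q), comb(m, p, q, q, q), comb(m, m, p))
Match R2:  consume m, q, q
Result:  s(comb(m, p, q), comb(p, p, q), comb(m, m, p))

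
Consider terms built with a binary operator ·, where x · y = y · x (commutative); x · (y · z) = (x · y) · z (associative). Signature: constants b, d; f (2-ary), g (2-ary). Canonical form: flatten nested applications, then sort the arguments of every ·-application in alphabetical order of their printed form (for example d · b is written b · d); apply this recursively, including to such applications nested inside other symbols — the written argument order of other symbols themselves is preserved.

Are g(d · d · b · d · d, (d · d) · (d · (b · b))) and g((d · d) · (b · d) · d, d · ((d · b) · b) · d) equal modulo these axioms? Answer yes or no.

Left:  g(d · d · b · d · d, (d · d) · (d · (b · b)))
  Descend into:  (d · d) · (d · (b · b))
  Flatten:  d · d · d · b · b
  Sort arguments:  b · b · d · d · d
  Reassemble:  g(b · d · d · d · d, b · b · d · d · d)
Right:  g((d · d) · (b · d) · d, d · ((d · b) · b) · d)
  Work inside:  d · ((d · b) · b) · d
  Merge nested applications:  d · d · b · b · d
  Sort arguments:  b · b · d · d · d
  Reassemble:  g(b · d · d · d · d, b · b · d · d · d)

Answer: yes — both canonical forms are g(b · d · d · d · d, b · b · d · d · d)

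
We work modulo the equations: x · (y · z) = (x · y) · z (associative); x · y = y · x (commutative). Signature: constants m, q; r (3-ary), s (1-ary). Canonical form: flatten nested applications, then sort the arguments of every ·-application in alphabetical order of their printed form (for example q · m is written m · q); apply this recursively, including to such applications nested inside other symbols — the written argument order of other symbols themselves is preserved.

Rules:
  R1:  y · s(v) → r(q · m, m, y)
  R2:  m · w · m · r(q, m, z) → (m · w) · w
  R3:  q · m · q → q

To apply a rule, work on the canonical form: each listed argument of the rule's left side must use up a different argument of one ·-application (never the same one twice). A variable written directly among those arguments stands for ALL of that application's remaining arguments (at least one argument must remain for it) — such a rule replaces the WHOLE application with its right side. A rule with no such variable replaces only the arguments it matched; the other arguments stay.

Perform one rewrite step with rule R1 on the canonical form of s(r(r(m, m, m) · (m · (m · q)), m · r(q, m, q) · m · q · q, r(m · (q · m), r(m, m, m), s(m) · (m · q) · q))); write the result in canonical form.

Answer: s(r(m · m · q · r(m, m, m), m · m · q · q · r(q, m, q), r(m · m · q, r(m, m, m), r(m · q, m, m · q · q))))

Derivation:
Canonical form:  s(r(m · m · q · r(m, m, m), m · m · q · q · r(q, m, q), r(m · m · q, r(m, m, m), m · q · q · s(m))))
Apply R1:  consuming s(m);  v := m, y := m · q · q
Every leftover argument binds to the variable; the entire application is replaced.
Result:  s(r(m · m · q · r(m, m, m), m · m · q · q · r(q, m, q), r(m · m · q, r(m, m, m), r(m · q, m, m · q · q))))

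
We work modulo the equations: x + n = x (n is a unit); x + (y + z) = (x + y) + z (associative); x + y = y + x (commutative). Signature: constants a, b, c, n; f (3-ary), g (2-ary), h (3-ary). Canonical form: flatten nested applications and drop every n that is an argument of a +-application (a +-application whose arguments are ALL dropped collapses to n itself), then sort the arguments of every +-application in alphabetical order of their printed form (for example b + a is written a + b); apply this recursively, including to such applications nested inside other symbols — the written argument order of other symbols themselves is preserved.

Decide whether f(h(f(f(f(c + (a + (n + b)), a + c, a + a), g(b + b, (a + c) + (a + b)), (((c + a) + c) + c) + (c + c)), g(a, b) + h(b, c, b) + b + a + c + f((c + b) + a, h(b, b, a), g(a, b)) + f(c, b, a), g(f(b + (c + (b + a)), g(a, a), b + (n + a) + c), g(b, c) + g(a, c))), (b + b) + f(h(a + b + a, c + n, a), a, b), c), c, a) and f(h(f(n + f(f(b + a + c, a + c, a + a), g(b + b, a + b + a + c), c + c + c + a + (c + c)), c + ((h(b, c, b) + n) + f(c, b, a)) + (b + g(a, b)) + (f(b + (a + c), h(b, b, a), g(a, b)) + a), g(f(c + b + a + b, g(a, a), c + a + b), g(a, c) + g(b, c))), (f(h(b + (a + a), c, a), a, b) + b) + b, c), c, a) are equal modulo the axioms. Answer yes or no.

Answer: yes — both canonical forms are f(h(f(f(f(a + b + c, a + c, a + a), g(b + b, a + a + b + c), a + c + c + c + c + c), a + b + c + f(a + b + c, h(b, b, a), g(a, b)) + f(c, b, a) + g(a, b) + h(b, c, b), g(f(a + b + b + c, g(a, a), a + b + c), g(a, c) + g(b, c))), b + b + f(h(a + a + b, c, a), a, b), c), c, a)

Derivation:
Left:  f(h(f(f(f(c + (a + (n + b)), a + c, a + a), g(b + b, (a + c) + (a + b)), (((c + a) + c) + c) + (c + c)), g(a, b) + h(b, c, b) + b + a + c + f((c + b) + a, h(b, b, a), g(a, b)) + f(c, b, a), g(f(b + (c + (b + a)), g(a, a), b + (n + a) + c), g(b, c) + g(a, c))), (b + b) + f(h(a + b + a, c + n, a), a, b), c), c, a)
  Focus inside:  g(a, b) + h(b, c, b) + b + a + c + f((c + b) + a, h(b, b, a), g(a, b)) + f(c, b, a)
  Inside:  f((c + b) + a, h(b, b, a), g(a, b))  →  f(a + b + c, h(b, b, a), g(a, b))
  Sort arguments:  a + b + c + f(a + b + c, h(b, b, a), g(a, b)) + f(c, b, a) + g(a, b) + h(b, c, b)
  Put back:  f(h(f(f(f(a + b + c, a + c, a + a), g(b + b, a + a + b + c), a + c + c + c + c + c), a + b + c + f(a + b + c, h(b, b, a), g(a, b)) + f(c, b, a) + g(a, b) + h(b, c, b), g(f(a + b + b + c, g(a, a), a + b + c), g(a, c) + g(b, c))), b + b + f(h(a + a + b, c, a), a, b), c), c, a)
Right:  f(h(f(n + f(f(b + a + c, a + c, a + a), g(b + b, a + b + a + c), c + c + c + a + (c + c)), c + ((h(b, c, b) + n) + f(c, b, a)) + (b + g(a, b)) + (f(b + (a + c), h(b, b, a), g(a, b)) + a), g(f(c + b + a + b, g(a, a), c + a + b), g(a, c) + g(b, c))), (f(h(b + (a + a), c, a), a, b) + b) + b, c), c, a)
  Focus inside:  c + ((h(b, c, b) + n) + f(c, b, a)) + (b + g(a, b)) + (f(b + (a + c), h(b, b, a), g(a, b)) + a)
  Merge nested applications:  c + h(b, c, b) + n + f(c, b, a) + b + g(a, b) + f(b + (a + c), h(b, b, a), g(a, b)) + a
  Simplify inside:  f(b + (a + c), h(b, b, a), g(a, b))  →  f(a + b + c, h(b, b, a), g(a, b))
  Drop the unit:  drop n
  Sort arguments:  a + b + c + f(a + b + c, h(b, b, a), g(a, b)) + f(c, b, a) + g(a, b) + h(b, c, b)
  Reassemble:  f(h(f(f(f(a + b + c, a + c, a + a), g(b + b, a + a + b + c), a + c + c + c + c + c), a + b + c + f(a + b + c, h(b, b, a), g(a, b)) + f(c, b, a) + g(a, b) + h(b, c, b), g(f(a + b + b + c, g(a, a), a + b + c), g(a, c) + g(b, c))), b + b + f(h(a + a + b, c, a), a, b), c), c, a)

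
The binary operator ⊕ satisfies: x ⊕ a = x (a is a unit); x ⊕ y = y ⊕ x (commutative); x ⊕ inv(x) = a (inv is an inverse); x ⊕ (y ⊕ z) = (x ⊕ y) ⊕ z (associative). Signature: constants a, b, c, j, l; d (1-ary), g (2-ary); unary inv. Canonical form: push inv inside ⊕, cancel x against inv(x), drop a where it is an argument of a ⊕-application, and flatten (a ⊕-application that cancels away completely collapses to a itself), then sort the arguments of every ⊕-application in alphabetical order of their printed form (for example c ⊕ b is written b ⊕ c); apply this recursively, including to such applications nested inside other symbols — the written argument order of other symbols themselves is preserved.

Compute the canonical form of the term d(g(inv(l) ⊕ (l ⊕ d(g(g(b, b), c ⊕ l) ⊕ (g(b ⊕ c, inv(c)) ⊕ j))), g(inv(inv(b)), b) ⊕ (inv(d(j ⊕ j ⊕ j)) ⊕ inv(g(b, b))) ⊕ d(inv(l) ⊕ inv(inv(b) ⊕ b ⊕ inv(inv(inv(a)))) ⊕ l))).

Descend into:  g(inv(inv(b)), b) ⊕ (inv(d(j ⊕ j ⊕ j)) ⊕ inv(g(b, b))) ⊕ d(inv(l) ⊕ inv(inv(b) ⊕ b ⊕ inv(inv(inv(a)))) ⊕ l)
Push inv inside:  distribute inv over ⊕ and collapse double inv
Inverses cancel:  g(b, b) cancels
Combine occurrences:  inv(d(j ⊕ j ⊕ j)) ⊕ d(a)
Sort arguments:  d(a) ⊕ inv(d(j ⊕ j ⊕ j))
Rebuild:  d(g(d(g(b ⊕ c, inv(c)) ⊕ g(g(b, b), c ⊕ l) ⊕ j), d(a) ⊕ inv(d(j ⊕ j ⊕ j))))

Answer: d(g(d(g(b ⊕ c, inv(c)) ⊕ g(g(b, b), c ⊕ l) ⊕ j), d(a) ⊕ inv(d(j ⊕ j ⊕ j))))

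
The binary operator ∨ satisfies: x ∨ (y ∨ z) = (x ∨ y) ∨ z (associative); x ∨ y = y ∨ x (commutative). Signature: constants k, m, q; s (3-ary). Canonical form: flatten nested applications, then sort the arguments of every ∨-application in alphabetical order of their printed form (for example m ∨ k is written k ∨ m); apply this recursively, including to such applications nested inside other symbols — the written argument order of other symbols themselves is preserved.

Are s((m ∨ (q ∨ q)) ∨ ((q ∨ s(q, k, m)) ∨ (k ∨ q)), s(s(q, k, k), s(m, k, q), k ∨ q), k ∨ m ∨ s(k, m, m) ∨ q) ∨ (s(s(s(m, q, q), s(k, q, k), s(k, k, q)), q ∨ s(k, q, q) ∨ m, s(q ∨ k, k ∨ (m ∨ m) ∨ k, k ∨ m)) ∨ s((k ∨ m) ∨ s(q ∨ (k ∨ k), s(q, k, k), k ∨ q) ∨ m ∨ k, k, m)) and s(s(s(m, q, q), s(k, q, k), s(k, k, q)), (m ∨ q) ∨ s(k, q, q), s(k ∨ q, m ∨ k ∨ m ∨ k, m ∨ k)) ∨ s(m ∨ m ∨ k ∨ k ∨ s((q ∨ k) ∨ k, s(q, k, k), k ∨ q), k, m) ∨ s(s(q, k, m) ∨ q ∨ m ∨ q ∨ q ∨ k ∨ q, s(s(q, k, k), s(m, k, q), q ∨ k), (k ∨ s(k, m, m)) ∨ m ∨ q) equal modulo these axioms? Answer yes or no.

Answer: yes — both canonical forms are s(k ∨ k ∨ m ∨ m ∨ s(k ∨ k ∨ q, s(q, k, k), k ∨ q), k, m) ∨ s(k ∨ m ∨ q ∨ q ∨ q ∨ q ∨ s(q, k, m), s(s(q, k, k), s(m, k, q), k ∨ q), k ∨ m ∨ q ∨ s(k, m, m)) ∨ s(s(s(m, q, q), s(k, q, k), s(k, k, q)), m ∨ q ∨ s(k, q, q), s(k ∨ q, k ∨ k ∨ m ∨ m, k ∨ m))

Derivation:
Left:  s((m ∨ (q ∨ q)) ∨ ((q ∨ s(q, k, m)) ∨ (k ∨ q)), s(s(q, k, k), s(m, k, q), k ∨ q), k ∨ m ∨ s(k, m, m) ∨ q) ∨ (s(s(s(m, q, q), s(k, q, k), s(k, k, q)), q ∨ s(k, q, q) ∨ m, s(q ∨ k, k ∨ (m ∨ m) ∨ k, k ∨ m)) ∨ s((k ∨ m) ∨ s(q ∨ (k ∨ k), s(q, k, k), k ∨ q) ∨ m ∨ k, k, m))
  Merge nested applications:  s((m ∨ (q ∨ q)) ∨ ((q ∨ s(q, k, m)) ∨ (k ∨ q)), s(s(q, k, k), s(m, k, q), k ∨ q), k ∨ m ∨ s(k, m, m) ∨ q) ∨ s(s(s(m, q, q), s(k, q, k), s(k, k, q)), q ∨ s(k, q, q) ∨ m, s(q ∨ k, k ∨ (m ∨ m) ∨ k, k ∨ m)) ∨ s((k ∨ m) ∨ s(q ∨ (k ∨ k), s(q, k, k), k ∨ q) ∨ m ∨ k, k, m)
  Canonicalize subterm:  s((m ∨ (q ∨ q)) ∨ ((q ∨ s(q, k, m)) ∨ (k ∨ q)), s(s(q, k, k), s(m, k, q), k ∨ q), k ∨ m ∨ s(k, m, m) ∨ q)  →  s(k ∨ m ∨ q ∨ q ∨ q ∨ q ∨ s(q, k, m), s(s(q, k, k), s(m, k, q), k ∨ q), k ∨ m ∨ q ∨ s(k, m, m))
  Simplify inside:  s(s(s(m, q, q), s(k, q, k), s(k, k, q)), q ∨ s(k, q, q) ∨ m, s(q ∨ k, k ∨ (m ∨ m) ∨ k, k ∨ m))  →  s(s(s(m, q, q), s(k, q, k), s(k, k, q)), m ∨ q ∨ s(k, q, q), s(k ∨ q, k ∨ k ∨ m ∨ m, k ∨ m))
  Simplify inside:  s((k ∨ m) ∨ s(q ∨ (k ∨ k), s(q, k, k), k ∨ q) ∨ m ∨ k, k, m)  →  s(k ∨ k ∨ m ∨ m ∨ s(k ∨ k ∨ q, s(q, k, k), k ∨ q), k, m)
  Order the arguments:  s(k ∨ k ∨ m ∨ m ∨ s(k ∨ k ∨ q, s(q, k, k), k ∨ q), k, m) ∨ s(k ∨ m ∨ q ∨ q ∨ q ∨ q ∨ s(q, k, m), s(s(q, k, k), s(m, k, q), k ∨ q), k ∨ m ∨ q ∨ s(k, m, m)) ∨ s(s(s(m, q, q), s(k, q, k), s(k, k, q)), m ∨ q ∨ s(k, q, q), s(k ∨ q, k ∨ k ∨ m ∨ m, k ∨ m))
Right:  s(s(s(m, q, q), s(k, q, k), s(k, k, q)), (m ∨ q) ∨ s(k, q, q), s(k ∨ q, m ∨ k ∨ m ∨ k, m ∨ k)) ∨ s(m ∨ m ∨ k ∨ k ∨ s((q ∨ k) ∨ k, s(q, k, k), k ∨ q), k, m) ∨ s(s(q, k, m) ∨ q ∨ m ∨ q ∨ q ∨ k ∨ q, s(s(q, k, k), s(m, k, q), q ∨ k), (k ∨ s(k, m, m)) ∨ m ∨ q)
  Simplify inside:  s(s(s(m, q, q), s(k, q, k), s(k, k, q)), (m ∨ q) ∨ s(k, q, q), s(k ∨ q, m ∨ k ∨ m ∨ k, m ∨ k))  →  s(s(s(m, q, q), s(k, q, k), s(k, k, q)), m ∨ q ∨ s(k, q, q), s(k ∨ q, k ∨ k ∨ m ∨ m, k ∨ m))
  Simplify inside:  s(m ∨ m ∨ k ∨ k ∨ s((q ∨ k) ∨ k, s(q, k, k), k ∨ q), k, m)  →  s(k ∨ k ∨ m ∨ m ∨ s(k ∨ k ∨ q, s(q, k, k), k ∨ q), k, m)
  Inside:  s(s(q, k, m) ∨ q ∨ m ∨ q ∨ q ∨ k ∨ q, s(s(q, k, k), s(m, k, q), q ∨ k), (k ∨ s(k, m, m)) ∨ m ∨ q)  →  s(k ∨ m ∨ q ∨ q ∨ q ∨ q ∨ s(q, k, m), s(s(q, k, k), s(m, k, q), k ∨ q), k ∨ m ∨ q ∨ s(k, m, m))
  Sort arguments:  s(k ∨ k ∨ m ∨ m ∨ s(k ∨ k ∨ q, s(q, k, k), k ∨ q), k, m) ∨ s(k ∨ m ∨ q ∨ q ∨ q ∨ q ∨ s(q, k, m), s(s(q, k, k), s(m, k, q), k ∨ q), k ∨ m ∨ q ∨ s(k, m, m)) ∨ s(s(s(m, q, q), s(k, q, k), s(k, k, q)), m ∨ q ∨ s(k, q, q), s(k ∨ q, k ∨ k ∨ m ∨ m, k ∨ m))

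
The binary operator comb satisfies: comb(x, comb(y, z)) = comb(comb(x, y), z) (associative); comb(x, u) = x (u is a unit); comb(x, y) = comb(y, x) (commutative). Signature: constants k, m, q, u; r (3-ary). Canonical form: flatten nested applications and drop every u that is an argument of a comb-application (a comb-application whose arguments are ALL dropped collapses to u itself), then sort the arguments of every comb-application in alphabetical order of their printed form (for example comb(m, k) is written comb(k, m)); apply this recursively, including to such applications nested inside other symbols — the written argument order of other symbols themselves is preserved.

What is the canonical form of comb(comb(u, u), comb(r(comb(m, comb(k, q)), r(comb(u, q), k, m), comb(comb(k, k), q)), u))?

Answer: r(comb(k, m, q), r(q, k, m), comb(k, k, q))

Derivation:
Merge nested applications:  comb(u, u, r(comb(m, comb(k, q)), r(comb(u, q), k, m), comb(comb(k, k), q)), u)
Simplify inside:  r(comb(m, comb(k, q)), r(comb(u, q), k, m), comb(comb(k, k), q))  →  r(comb(k, m, q), r(q, k, m), comb(k, k, q))
Unit:  drop u (×3)
Sort:  r(comb(k, m, q), r(q, k, m), comb(k, k, q))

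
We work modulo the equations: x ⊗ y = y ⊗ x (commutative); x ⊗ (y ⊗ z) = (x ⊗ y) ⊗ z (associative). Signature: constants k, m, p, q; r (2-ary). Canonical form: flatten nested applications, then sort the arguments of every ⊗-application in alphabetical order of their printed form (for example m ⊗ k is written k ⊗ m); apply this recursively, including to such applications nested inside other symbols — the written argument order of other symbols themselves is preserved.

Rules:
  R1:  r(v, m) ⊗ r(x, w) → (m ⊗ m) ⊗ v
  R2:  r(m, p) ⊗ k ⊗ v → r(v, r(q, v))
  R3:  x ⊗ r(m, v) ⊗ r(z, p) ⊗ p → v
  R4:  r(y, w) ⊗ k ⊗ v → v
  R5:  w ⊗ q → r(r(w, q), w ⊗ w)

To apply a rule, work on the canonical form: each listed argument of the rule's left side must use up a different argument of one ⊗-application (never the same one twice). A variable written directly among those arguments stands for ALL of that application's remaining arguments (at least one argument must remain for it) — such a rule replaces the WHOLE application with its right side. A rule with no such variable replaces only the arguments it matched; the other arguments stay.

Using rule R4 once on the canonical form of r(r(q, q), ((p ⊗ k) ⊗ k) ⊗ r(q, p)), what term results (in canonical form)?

Canonical form:  r(r(q, q), k ⊗ k ⊗ p ⊗ r(q, p))
Apply R4:  consuming k, r(q, p);  v := k ⊗ p, w := p, y := q
The variable takes the whole remainder — replace the entire application.
Giving:  r(r(q, q), k ⊗ p)

Answer: r(r(q, q), k ⊗ p)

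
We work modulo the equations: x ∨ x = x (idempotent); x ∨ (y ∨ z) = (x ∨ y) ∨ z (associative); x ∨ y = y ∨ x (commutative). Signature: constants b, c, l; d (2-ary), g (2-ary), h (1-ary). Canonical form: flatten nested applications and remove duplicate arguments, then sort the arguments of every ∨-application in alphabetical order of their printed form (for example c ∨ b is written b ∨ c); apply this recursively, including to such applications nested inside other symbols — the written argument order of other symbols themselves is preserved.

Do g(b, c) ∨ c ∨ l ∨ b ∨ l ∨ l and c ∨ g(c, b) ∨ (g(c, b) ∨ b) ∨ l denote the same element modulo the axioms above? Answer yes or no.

Answer: no — b ∨ c ∨ g(b, c) ∨ l vs b ∨ c ∨ g(c, b) ∨ l

Derivation:
Left:  g(b, c) ∨ c ∨ l ∨ b ∨ l ∨ l
  Deduplicate:  drop duplicate l, l
  Sort:  b ∨ c ∨ g(b, c) ∨ l
Right:  c ∨ g(c, b) ∨ (g(c, b) ∨ b) ∨ l
  Merge nested applications:  c ∨ g(c, b) ∨ g(c, b) ∨ b ∨ l
  Idempotence:  drop duplicate g(c, b)
  Sort:  b ∨ c ∨ g(c, b) ∨ l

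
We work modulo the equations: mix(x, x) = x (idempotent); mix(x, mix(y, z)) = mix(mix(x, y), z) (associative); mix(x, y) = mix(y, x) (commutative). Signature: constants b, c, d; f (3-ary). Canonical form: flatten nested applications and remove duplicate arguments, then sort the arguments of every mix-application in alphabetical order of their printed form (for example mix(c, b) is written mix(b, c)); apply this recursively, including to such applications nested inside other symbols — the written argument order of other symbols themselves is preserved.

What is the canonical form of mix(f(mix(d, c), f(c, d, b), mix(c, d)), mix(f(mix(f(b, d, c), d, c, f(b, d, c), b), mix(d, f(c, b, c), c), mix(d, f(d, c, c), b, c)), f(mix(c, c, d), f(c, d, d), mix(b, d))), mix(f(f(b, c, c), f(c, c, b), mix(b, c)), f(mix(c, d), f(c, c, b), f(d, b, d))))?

Flatten:  mix(f(mix(d, c), f(c, d, b), mix(c, d)), f(mix(f(b, d, c), d, c, f(b, d, c), b), mix(d, f(c, b, c), c), mix(d, f(d, c, c), b, c)), f(mix(c, c, d), f(c, d, d), mix(b, d)), f(f(b, c, c), f(c, c, b), mix(b, c)), f(mix(c, d), f(c, c, b), f(d, b, d)))
Inside:  f(mix(d, c), f(c, d, b), mix(c, d))  →  f(mix(c, d), f(c, d, b), mix(c, d))
Canonicalize subterm:  f(mix(f(b, d, c), d, c, f(b, d, c), b), mix(d, f(c, b, c), c), mix(d, f(d, c, c), b, c))  →  f(mix(b, c, d, f(b, d, c)), mix(c, d, f(c, b, c)), mix(b, c, d, f(d, c, c)))
Inside:  f(mix(c, c, d), f(c, d, d), mix(b, d))  →  f(mix(c, d), f(c, d, d), mix(b, d))
Sort:  mix(f(f(b, c, c), f(c, c, b), mix(b, c)), f(mix(b, c, d, f(b, d, c)), mix(c, d, f(c, b, c)), mix(b, c, d, f(d, c, c))), f(mix(c, d), f(c, c, b), f(d, b, d)), f(mix(c, d), f(c, d, b), mix(c, d)), f(mix(c, d), f(c, d, d), mix(b, d)))

Answer: mix(f(f(b, c, c), f(c, c, b), mix(b, c)), f(mix(b, c, d, f(b, d, c)), mix(c, d, f(c, b, c)), mix(b, c, d, f(d, c, c))), f(mix(c, d), f(c, c, b), f(d, b, d)), f(mix(c, d), f(c, d, b), mix(c, d)), f(mix(c, d), f(c, d, d), mix(b, d)))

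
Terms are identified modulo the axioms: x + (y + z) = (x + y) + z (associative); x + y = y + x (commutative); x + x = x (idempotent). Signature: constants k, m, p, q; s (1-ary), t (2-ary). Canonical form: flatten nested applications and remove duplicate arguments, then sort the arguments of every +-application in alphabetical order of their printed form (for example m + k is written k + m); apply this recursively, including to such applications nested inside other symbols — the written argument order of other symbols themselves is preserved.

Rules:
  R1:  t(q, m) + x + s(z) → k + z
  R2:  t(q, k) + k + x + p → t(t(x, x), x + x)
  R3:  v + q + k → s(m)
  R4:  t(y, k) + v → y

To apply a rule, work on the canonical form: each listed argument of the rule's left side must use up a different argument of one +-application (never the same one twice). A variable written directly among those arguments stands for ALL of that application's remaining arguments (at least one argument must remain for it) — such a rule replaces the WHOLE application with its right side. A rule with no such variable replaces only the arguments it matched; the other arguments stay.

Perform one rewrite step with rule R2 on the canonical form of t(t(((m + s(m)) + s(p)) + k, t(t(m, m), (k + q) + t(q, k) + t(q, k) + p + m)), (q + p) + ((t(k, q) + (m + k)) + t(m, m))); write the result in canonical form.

Answer: t(t(k + m + s(m) + s(p), t(t(m, m), t(t(m + q, m + q), m + q))), k + m + p + q + t(k, q) + t(m, m))

Derivation:
Canonical form:  t(t(k + m + s(m) + s(p), t(t(m, m), k + m + p + q + t(q, k))), k + m + p + q + t(k, q) + t(m, m))
Apply R2:  consuming k, p, t(q, k);  x := m + q
The variable takes the whole remainder — replace the entire application.
Giving:  t(t(k + m + s(m) + s(p), t(t(m, m), t(t(m + q, m + q), m + q))), k + m + p + q + t(k, q) + t(m, m))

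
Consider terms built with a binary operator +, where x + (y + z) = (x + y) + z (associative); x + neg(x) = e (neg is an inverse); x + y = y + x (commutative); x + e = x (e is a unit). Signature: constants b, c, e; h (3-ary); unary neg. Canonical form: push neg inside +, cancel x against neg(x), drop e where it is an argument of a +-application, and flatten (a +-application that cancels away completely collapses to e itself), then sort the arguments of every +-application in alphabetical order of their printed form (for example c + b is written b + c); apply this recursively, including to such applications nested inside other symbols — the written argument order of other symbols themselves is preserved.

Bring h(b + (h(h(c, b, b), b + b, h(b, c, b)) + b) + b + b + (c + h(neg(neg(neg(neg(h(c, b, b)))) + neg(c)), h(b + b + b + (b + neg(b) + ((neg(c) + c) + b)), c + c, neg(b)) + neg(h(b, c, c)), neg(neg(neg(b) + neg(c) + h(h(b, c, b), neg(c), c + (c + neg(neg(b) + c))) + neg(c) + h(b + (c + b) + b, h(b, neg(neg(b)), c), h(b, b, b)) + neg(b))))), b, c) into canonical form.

Answer: h(b + b + b + b + c + h(c + h(c, b, b), h(b + b + b + b, c + c, neg(b)) + neg(h(b, c, c)), h(b + b + b + c, h(b, b, c), h(b, b, b)) + h(h(b, c, b), neg(c), b + c) + neg(b) + neg(b) + neg(c) + neg(c)) + h(h(c, b, b), b + b, h(b, c, b)), b, c)

Derivation:
Descend into:  b + (h(h(c, b, b), b + b, h(b, c, b)) + b) + b + b + (c + h(neg(neg(neg(neg(h(c, b, b)))) + neg(c)), h(b + b + b + (b + neg(b) + ((neg(c) + c) + b)), c + c, neg(b)) + neg(h(b, c, c)), neg(neg(neg(b) + neg(c) + h(h(b, c, b), neg(c), c + (c + neg(neg(b) + c))) + neg(c) + h(b + (c + b) + b, h(b, neg(neg(b)), c), h(b, b, b)) + neg(b)))))
Push neg inside:  distribute neg over + and collapse double neg
Collect:  b + b + b + b + h(h(c, b, b), b + b, h(b, c, b)) + c + h(c + h(c, b, b), h(b + b + b + b, c + c, neg(b)) + neg(h(b, c, c)), h(b + b + b + c, h(b, b, c), h(b, b, b)) + h(h(b, c, b), neg(c), b + c) + neg(b) + neg(b) + neg(c) + neg(c))
Sort:  b + b + b + b + c + h(c + h(c, b, b), h(b + b + b + b, c + c, neg(b)) + neg(h(b, c, c)), h(b + b + b + c, h(b, b, c), h(b, b, b)) + h(h(b, c, b), neg(c), b + c) + neg(b) + neg(b) + neg(c) + neg(c)) + h(h(c, b, b), b + b, h(b, c, b))
Put back:  h(b + b + b + b + c + h(c + h(c, b, b), h(b + b + b + b, c + c, neg(b)) + neg(h(b, c, c)), h(b + b + b + c, h(b, b, c), h(b, b, b)) + h(h(b, c, b), neg(c), b + c) + neg(b) + neg(b) + neg(c) + neg(c)) + h(h(c, b, b), b + b, h(b, c, b)), b, c)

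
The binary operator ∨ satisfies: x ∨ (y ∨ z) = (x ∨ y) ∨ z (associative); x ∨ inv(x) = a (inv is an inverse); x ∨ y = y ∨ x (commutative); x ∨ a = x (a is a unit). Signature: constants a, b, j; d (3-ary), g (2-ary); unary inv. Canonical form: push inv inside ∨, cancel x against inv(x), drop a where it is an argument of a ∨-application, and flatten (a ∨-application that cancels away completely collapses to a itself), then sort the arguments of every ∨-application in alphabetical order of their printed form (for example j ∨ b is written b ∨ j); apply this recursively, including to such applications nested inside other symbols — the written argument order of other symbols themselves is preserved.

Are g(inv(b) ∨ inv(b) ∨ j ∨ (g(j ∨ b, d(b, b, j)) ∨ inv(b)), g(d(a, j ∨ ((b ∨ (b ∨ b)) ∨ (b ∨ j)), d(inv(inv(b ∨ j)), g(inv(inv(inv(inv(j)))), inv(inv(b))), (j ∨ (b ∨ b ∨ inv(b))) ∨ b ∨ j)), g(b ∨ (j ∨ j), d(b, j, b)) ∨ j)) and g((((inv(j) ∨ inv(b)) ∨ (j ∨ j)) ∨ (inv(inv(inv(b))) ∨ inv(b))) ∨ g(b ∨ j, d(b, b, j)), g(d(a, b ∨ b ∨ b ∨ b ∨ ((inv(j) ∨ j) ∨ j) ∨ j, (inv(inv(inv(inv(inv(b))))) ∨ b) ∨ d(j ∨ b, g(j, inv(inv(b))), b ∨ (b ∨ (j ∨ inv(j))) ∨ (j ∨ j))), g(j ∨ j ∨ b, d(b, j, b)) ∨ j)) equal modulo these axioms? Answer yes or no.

Answer: yes — both canonical forms are g(g(b ∨ j, d(b, b, j)) ∨ inv(b) ∨ inv(b) ∨ inv(b) ∨ j, g(d(a, b ∨ b ∨ b ∨ b ∨ j ∨ j, d(b ∨ j, g(j, b), b ∨ b ∨ j ∨ j)), g(b ∨ j ∨ j, d(b, j, b)) ∨ j))

Derivation:
Left:  g(inv(b) ∨ inv(b) ∨ j ∨ (g(j ∨ b, d(b, b, j)) ∨ inv(b)), g(d(a, j ∨ ((b ∨ (b ∨ b)) ∨ (b ∨ j)), d(inv(inv(b ∨ j)), g(inv(inv(inv(inv(j)))), inv(inv(b))), (j ∨ (b ∨ b ∨ inv(b))) ∨ b ∨ j)), g(b ∨ (j ∨ j), d(b, j, b)) ∨ j))
  Descend into:  inv(b) ∨ inv(b) ∨ j ∨ (g(j ∨ b, d(b, b, j)) ∨ inv(b))
  Collect terms:  inv(b) ∨ inv(b) ∨ inv(b) ∨ j ∨ g(b ∨ j, d(b, b, j))
  Sort arguments:  g(b ∨ j, d(b, b, j)) ∨ inv(b) ∨ inv(b) ∨ inv(b) ∨ j
  Put back:  g(g(b ∨ j, d(b, b, j)) ∨ inv(b) ∨ inv(b) ∨ inv(b) ∨ j, g(d(a, b ∨ b ∨ b ∨ b ∨ j ∨ j, d(b ∨ j, g(j, b), b ∨ b ∨ j ∨ j)), g(b ∨ j ∨ j, d(b, j, b)) ∨ j))
Right:  g((((inv(j) ∨ inv(b)) ∨ (j ∨ j)) ∨ (inv(inv(inv(b))) ∨ inv(b))) ∨ g(b ∨ j, d(b, b, j)), g(d(a, b ∨ b ∨ b ∨ b ∨ ((inv(j) ∨ j) ∨ j) ∨ j, (inv(inv(inv(inv(inv(b))))) ∨ b) ∨ d(j ∨ b, g(j, inv(inv(b))), b ∨ (b ∨ (j ∨ inv(j))) ∨ (j ∨ j))), g(j ∨ j ∨ b, d(b, j, b)) ∨ j))
  Focus inside:  (inv(inv(inv(inv(inv(b))))) ∨ b) ∨ d(j ∨ b, g(j, inv(inv(b))), b ∨ (b ∨ (j ∨ inv(j))) ∨ (j ∨ j))
  Push inv inside:  distribute inv over ∨ and collapse double inv
  Cancel inverse pairs:  b cancels
  Combine occurrences:  d(b ∨ j, g(j, b), b ∨ b ∨ j ∨ j)
  Rebuild:  g(g(b ∨ j, d(b, b, j)) ∨ inv(b) ∨ inv(b) ∨ inv(b) ∨ j, g(d(a, b ∨ b ∨ b ∨ b ∨ j ∨ j, d(b ∨ j, g(j, b), b ∨ b ∨ j ∨ j)), g(b ∨ j ∨ j, d(b, j, b)) ∨ j))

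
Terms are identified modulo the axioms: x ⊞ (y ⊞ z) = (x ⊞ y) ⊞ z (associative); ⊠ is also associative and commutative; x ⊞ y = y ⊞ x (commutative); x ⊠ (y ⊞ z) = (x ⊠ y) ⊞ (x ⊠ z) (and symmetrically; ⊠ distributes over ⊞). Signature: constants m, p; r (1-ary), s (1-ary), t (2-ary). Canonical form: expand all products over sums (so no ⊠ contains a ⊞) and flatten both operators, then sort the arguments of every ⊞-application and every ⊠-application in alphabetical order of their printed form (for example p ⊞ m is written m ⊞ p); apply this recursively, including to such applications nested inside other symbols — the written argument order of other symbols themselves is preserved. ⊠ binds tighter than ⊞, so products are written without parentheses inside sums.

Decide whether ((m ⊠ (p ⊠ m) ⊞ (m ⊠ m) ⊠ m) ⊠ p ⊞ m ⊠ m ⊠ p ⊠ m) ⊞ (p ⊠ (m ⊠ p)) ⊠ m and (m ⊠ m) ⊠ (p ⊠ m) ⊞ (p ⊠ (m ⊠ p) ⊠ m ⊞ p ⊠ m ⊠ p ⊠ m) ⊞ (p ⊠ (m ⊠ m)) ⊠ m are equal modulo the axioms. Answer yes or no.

Left:  ((m ⊠ (p ⊠ m) ⊞ (m ⊠ m) ⊠ m) ⊠ p ⊞ m ⊠ m ⊠ p ⊠ m) ⊞ (p ⊠ (m ⊠ p)) ⊠ m
  Expand products over sums:  m ⊠ m ⊠ p ⊠ p ⊞ m ⊠ m ⊠ m ⊠ p ⊞ m ⊠ m ⊠ m ⊠ p ⊞ m ⊠ m ⊠ p ⊠ p
  Sort:  m ⊠ m ⊠ m ⊠ p ⊞ m ⊠ m ⊠ m ⊠ p ⊞ m ⊠ m ⊠ p ⊠ p ⊞ m ⊠ m ⊠ p ⊠ p
Right:  (m ⊠ m) ⊠ (p ⊠ m) ⊞ (p ⊠ (m ⊠ p) ⊠ m ⊞ p ⊠ m ⊠ p ⊠ m) ⊞ (p ⊠ (m ⊠ m)) ⊠ m
  Un-nest:  m ⊠ m ⊠ m ⊠ p ⊞ m ⊠ m ⊠ p ⊠ p ⊞ m ⊠ m ⊠ p ⊠ p ⊞ m ⊠ m ⊠ m ⊠ p
  Order the arguments:  m ⊠ m ⊠ m ⊠ p ⊞ m ⊠ m ⊠ m ⊠ p ⊞ m ⊠ m ⊠ p ⊠ p ⊞ m ⊠ m ⊠ p ⊠ p

Answer: yes — both canonical forms are m ⊠ m ⊠ m ⊠ p ⊞ m ⊠ m ⊠ m ⊠ p ⊞ m ⊠ m ⊠ p ⊠ p ⊞ m ⊠ m ⊠ p ⊠ p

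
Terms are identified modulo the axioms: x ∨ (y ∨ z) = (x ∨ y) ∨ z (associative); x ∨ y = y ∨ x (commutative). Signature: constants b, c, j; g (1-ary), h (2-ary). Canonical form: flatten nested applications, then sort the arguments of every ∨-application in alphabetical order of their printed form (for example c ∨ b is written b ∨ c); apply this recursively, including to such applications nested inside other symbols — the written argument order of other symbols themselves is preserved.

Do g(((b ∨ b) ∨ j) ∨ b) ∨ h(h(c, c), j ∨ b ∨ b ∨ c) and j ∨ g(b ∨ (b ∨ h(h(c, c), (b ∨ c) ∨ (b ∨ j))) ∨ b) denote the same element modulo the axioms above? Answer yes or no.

Left:  g(((b ∨ b) ∨ j) ∨ b) ∨ h(h(c, c), j ∨ b ∨ b ∨ c)
  Inside:  g(((b ∨ b) ∨ j) ∨ b)  →  g(b ∨ b ∨ b ∨ j)
  Inside:  h(h(c, c), j ∨ b ∨ b ∨ c)  →  h(h(c, c), b ∨ b ∨ c ∨ j)
  Sort arguments:  g(b ∨ b ∨ b ∨ j) ∨ h(h(c, c), b ∨ b ∨ c ∨ j)
Right:  j ∨ g(b ∨ (b ∨ h(h(c, c), (b ∨ c) ∨ (b ∨ j))) ∨ b)
  Canonicalize subterm:  g(b ∨ (b ∨ h(h(c, c), (b ∨ c) ∨ (b ∨ j))) ∨ b)  →  g(b ∨ b ∨ b ∨ h(h(c, c), b ∨ b ∨ c ∨ j))
  Sort arguments:  g(b ∨ b ∨ b ∨ h(h(c, c), b ∨ b ∨ c ∨ j)) ∨ j

Answer: no — g(b ∨ b ∨ b ∨ j) ∨ h(h(c, c), b ∨ b ∨ c ∨ j) vs g(b ∨ b ∨ b ∨ h(h(c, c), b ∨ b ∨ c ∨ j)) ∨ j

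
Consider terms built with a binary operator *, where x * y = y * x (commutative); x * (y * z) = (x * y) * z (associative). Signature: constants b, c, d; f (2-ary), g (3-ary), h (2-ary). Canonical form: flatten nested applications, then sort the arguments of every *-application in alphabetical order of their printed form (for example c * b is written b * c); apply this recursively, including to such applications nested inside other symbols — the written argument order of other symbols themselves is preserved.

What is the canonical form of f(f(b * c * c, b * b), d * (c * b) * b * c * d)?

Work inside:  d * (c * b) * b * c * d
Merge nested applications:  d * c * b * b * c * d
Order the arguments:  b * b * c * c * d * d
Put back:  f(f(b * c * c, b * b), b * b * c * c * d * d)

Answer: f(f(b * c * c, b * b), b * b * c * c * d * d)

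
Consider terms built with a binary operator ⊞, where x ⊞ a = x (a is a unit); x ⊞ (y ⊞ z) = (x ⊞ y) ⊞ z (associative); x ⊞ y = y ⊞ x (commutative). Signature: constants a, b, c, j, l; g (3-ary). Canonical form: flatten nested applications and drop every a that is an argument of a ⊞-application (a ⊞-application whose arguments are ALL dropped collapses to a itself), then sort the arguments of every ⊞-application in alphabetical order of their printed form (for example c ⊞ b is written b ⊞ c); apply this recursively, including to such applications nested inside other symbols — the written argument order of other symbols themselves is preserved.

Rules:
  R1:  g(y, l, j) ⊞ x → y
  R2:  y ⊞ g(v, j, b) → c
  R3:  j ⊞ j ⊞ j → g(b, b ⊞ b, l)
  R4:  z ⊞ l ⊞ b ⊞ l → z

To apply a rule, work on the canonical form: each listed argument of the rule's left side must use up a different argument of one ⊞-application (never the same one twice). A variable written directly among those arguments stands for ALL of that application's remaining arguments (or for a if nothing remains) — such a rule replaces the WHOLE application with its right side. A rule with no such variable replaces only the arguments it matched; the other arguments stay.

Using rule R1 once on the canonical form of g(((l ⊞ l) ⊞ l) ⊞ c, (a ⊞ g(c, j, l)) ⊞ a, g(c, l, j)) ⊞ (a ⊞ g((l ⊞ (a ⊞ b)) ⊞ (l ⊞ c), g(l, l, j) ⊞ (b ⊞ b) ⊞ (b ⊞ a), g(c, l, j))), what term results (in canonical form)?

Canonical form:  g(b ⊞ c ⊞ l ⊞ l, b ⊞ b ⊞ b ⊞ g(l, l, j), g(c, l, j)) ⊞ g(c ⊞ l ⊞ l ⊞ l, g(c, j, l), g(c, l, j))
Match R1:  consume g(l, l, j);  x := b ⊞ b ⊞ b, y := l
Every leftover argument binds to the variable; the entire application is replaced.
New term:  g(b ⊞ c ⊞ l ⊞ l, l, g(c, l, j)) ⊞ g(c ⊞ l ⊞ l ⊞ l, g(c, j, l), g(c, l, j))

Answer: g(b ⊞ c ⊞ l ⊞ l, l, g(c, l, j)) ⊞ g(c ⊞ l ⊞ l ⊞ l, g(c, j, l), g(c, l, j))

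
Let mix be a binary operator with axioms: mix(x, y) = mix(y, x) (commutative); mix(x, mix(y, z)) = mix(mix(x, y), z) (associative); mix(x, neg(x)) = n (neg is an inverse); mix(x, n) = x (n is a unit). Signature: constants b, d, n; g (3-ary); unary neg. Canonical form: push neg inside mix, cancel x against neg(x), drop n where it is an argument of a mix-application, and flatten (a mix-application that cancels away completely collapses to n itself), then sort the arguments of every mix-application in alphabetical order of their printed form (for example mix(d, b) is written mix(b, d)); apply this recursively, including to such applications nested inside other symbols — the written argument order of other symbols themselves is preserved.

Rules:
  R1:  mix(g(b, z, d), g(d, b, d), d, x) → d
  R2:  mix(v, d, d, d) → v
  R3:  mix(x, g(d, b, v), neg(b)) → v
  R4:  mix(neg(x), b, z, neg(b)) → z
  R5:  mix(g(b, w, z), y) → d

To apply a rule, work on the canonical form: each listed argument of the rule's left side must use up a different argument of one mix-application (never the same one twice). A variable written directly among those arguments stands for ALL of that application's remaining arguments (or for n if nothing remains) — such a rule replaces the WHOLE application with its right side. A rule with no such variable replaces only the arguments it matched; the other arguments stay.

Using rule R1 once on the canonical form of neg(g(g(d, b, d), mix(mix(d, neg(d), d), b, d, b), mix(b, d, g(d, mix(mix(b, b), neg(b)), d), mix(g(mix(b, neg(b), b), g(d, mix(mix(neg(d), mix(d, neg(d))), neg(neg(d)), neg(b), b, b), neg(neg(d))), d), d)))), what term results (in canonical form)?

Canonical form:  neg(g(g(d, b, d), mix(b, b, d, d), mix(b, d, d, g(b, g(d, b, d), d), g(d, b, d))))
R1 matches:  uses d, g(b, g(d, b, d), d), g(d, b, d);  x := mix(b, d), z := g(d, b, d)
Every leftover argument binds to the variable; the entire application is replaced.
Result:  neg(g(g(d, b, d), mix(b, b, d, d), d))

Answer: neg(g(g(d, b, d), mix(b, b, d, d), d))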